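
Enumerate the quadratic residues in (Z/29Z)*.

Square k = 1,…,14 (k and 29−k give the same square):
1²=1, 2²=4, 3²=9, 4²=16, 5²=25, 6²≡7, 7²≡20, 8²≡6, 9²≡23, 10²≡13, 11²≡5, 12²≡28, 13²≡24, 14²≡22 (mod 29).
So the quadratic residues mod 29 are {1, 4, 5, 6, 7, 9, 13, 16, 20, 22, 23, 24, 25, 28}.

1, 4, 5, 6, 7, 9, 13, 16, 20, 22, 23, 24, 25, 28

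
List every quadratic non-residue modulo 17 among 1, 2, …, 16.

3, 5, 6, 7, 10, 11, 12, 14

Square k = 1,…,8 (k and 17−k give the same square):
1²=1, 2²=4, 3²=9, 4²=16, 5²≡8, 6²≡2, 7²≡15, 8²≡13 (mod 17).
The residues are {1, 2, 4, 8, 9, 13, 15, 16}; the non-residues are the remaining 8 nonzero classes.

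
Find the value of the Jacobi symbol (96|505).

1

Pull out 2^5: since 505 ≡ 1 (mod 8), (2/505) = +1, so (2/505)^5 = +1.
Reciprocity: 3 ≡ 3 and 505 ≡ 1 (mod 4), so (3/505) = +(505/3).
Reduce top mod 3: now compute (1/3).
Reached (1/3) = 1. Collecting the sign flips along the way, the symbol is +1.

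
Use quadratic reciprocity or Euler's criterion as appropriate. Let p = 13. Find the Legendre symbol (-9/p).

Euler's criterion: (-9/13) ≡ 4^6 (mod 13).
4^2 ≡ 3 (mod 13)
4^4 ≡ 9 (mod 13)
4^6 = 4^(4+2) ≡ 1 (mod 13).
Result is 1, so (-9/13) = 1.

1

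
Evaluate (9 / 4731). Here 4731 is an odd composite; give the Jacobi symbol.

Reciprocity: 9 ≡ 1 and 4731 ≡ 3 (mod 4), so (9/4731) = +(4731/9).
Reduce top mod 9: now compute (6/9).
Pull out 2: since 9 ≡ 1 (mod 8), (2/9) = +1.
Reciprocity: 3 ≡ 3 and 9 ≡ 1 (mod 4), so (3/9) = +(9/3).
Reduce top mod 3: now compute (0/3).
Top reduces to 0: gcd > 1, so the symbol is 0.

0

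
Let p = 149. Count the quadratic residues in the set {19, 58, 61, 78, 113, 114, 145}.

5

(19/149) = +1 → QR.
(58/149) = -1 → non-residue.
(61/149) = +1 → QR.
(78/149) = -1 → non-residue.
(113/149) = +1 → QR.
(114/149) = +1 → QR.
(145/149) = +1 → QR.
Total quadratic residues among the 7: 5.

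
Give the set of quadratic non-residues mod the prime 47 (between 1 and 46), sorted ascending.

Square k = 1,…,23 (k and 47−k give the same square):
1²=1, 2²=4, 3²=9, 4²=16, 5²=25, 6²=36, 7²≡2, 8²≡17, 9²≡34, 10²≡6, 11²≡27, 12²≡3, 13²≡28, 14²≡8, 15²≡37, 16²≡21, 17²≡7, 18²≡42, 19²≡32, 20²≡24, 21²≡18, 22²≡14, 23²≡12 (mod 47).
The residues are {1, 2, 3, 4, 6, 7, 8, 9, 12, 14, 16, 17, 18, 21, 24, 25, 27, 28, 32, 34, 36, 37, 42}; the non-residues are the remaining 23 nonzero classes.

5 10 11 13 15 19 20 22 23 26 29 30 31 33 35 38 39 40 41 43 44 45 46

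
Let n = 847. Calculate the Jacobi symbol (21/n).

Reciprocity: 21 ≡ 1 and 847 ≡ 3 (mod 4), so (21/847) = +(847/21).
Reduce top mod 21: now compute (7/21).
Reciprocity: 7 ≡ 3 and 21 ≡ 1 (mod 4), so (7/21) = +(21/7).
Reduce top mod 7: now compute (0/7).
Top reduces to 0: gcd > 1, so the symbol is 0.

0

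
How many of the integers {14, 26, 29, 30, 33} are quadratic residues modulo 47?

1

(14/47) = +1 → QR.
(26/47) = -1 → non-residue.
(29/47) = -1 → non-residue.
(30/47) = -1 → non-residue.
(33/47) = -1 → non-residue.
Total quadratic residues among the 5: 1.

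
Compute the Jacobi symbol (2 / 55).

Pull out 2: since 55 ≡ 7 (mod 8), (2/55) = +1.
Reached (1/55) = 1. Collecting the sign flips along the way, the symbol is +1.

1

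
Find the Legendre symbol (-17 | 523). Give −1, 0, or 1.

-1

First reduce: -17 ≡ 506 (mod 523).
Pull out 2: since 523 ≡ 3 (mod 8), (2/523) = -1.
Reciprocity: 253 ≡ 1 and 523 ≡ 3 (mod 4), so (253/523) = +(523/253).
Reduce top mod 253: now compute (17/253).
Reciprocity: 17 ≡ 1 and 253 ≡ 1 (mod 4), so (17/253) = +(253/17).
Reduce top mod 17: now compute (15/17).
Reciprocity: 15 ≡ 3 and 17 ≡ 1 (mod 4), so (15/17) = +(17/15).
Reduce top mod 15: now compute (2/15).
Pull out 2: since 15 ≡ 7 (mod 8), (2/15) = +1.
Reached (1/15) = 1. Collecting the sign flips along the way, the symbol is -1.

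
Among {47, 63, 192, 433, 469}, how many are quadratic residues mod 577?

3

(47/577) = -1 → non-residue.
(63/577) = -1 → non-residue.
(192/577) = +1 → QR.
(433/577) = +1 → QR.
(469/577) = +1 → QR.
Total quadratic residues among the 5: 3.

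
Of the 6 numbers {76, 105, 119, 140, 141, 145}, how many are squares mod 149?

4

(76/149) = +1 → QR.
(105/149) = -1 → non-residue.
(119/149) = +1 → QR.
(140/149) = +1 → QR.
(141/149) = -1 → non-residue.
(145/149) = +1 → QR.
Total quadratic residues among the 6: 4.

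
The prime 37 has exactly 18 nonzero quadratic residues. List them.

1,3,4,7,9,10,11,12,16,21,25,26,27,28,30,33,34,36

Square k = 1,…,18 (k and 37−k give the same square):
1²=1, 2²=4, 3²=9, 4²=16, 5²=25, 6²=36, 7²≡12, 8²≡27, 9²≡7, 10²≡26, 11²≡10, 12²≡33, 13²≡21, 14²≡11, 15²≡3, 16²≡34, 17²≡30, 18²≡28 (mod 37).
So the quadratic residues mod 37 are {1, 3, 4, 7, 9, 10, 11, 12, 16, 21, 25, 26, 27, 28, 30, 33, 34, 36}.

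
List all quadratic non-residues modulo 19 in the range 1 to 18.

2,3,8,10,12,13,14,15,18

Square k = 1,…,9 (k and 19−k give the same square):
1²=1, 2²=4, 3²=9, 4²=16, 5²≡6, 6²≡17, 7²≡11, 8²≡7, 9²≡5 (mod 19).
The residues are {1, 4, 5, 6, 7, 9, 11, 16, 17}; the non-residues are the remaining 9 nonzero classes.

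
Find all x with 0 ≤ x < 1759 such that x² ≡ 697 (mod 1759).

Since 1759 ≡ 3 (mod 4), a square root of 697 is 697^((1759+1)/4) = 697^440 mod 1759.
Repeated squaring: 697^2≡325, 697^4≡85, 697^8≡189, 697^16≡541, 697^32≡687, 697^64≡557, 697^128≡665, 697^256≡716 (mod 1759).
697^440 = 697^(256+128+32+16+8) ≡ 1565 (mod 1759).
Check: 1565² = 2449225 ≡ 697 (mod 1759). The two roots are 194 and 1565.

194, 1565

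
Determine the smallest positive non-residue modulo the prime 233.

3

(2/233) = +1, so 2 is a residue.
(3/233) = −1, so 3 is the smallest positive non-residue mod 233.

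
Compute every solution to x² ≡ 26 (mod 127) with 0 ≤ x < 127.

Since 127 ≡ 3 (mod 4), a square root of 26 is 26^((127+1)/4) = 26^32 mod 127.
Repeated squaring: 26^2≡41, 26^4≡30, 26^8≡11, 26^16≡121, 26^32≡36 (mod 127).
26^32 = 26^(32) ≡ 36 (mod 127).
Check: 36² = 1296 ≡ 26 (mod 127). The two roots are 36 and 91.

36, 91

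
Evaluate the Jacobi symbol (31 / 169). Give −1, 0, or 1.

1

Reciprocity: 31 ≡ 3 and 169 ≡ 1 (mod 4), so (31/169) = +(169/31).
Reduce top mod 31: now compute (14/31).
Pull out 2: since 31 ≡ 7 (mod 8), (2/31) = +1.
Reciprocity: 7 ≡ 3 and 31 ≡ 3 (mod 4), so (7/31) = −(31/7).
Reduce top mod 7: now compute (3/7).
Reciprocity: 3 ≡ 3 and 7 ≡ 3 (mod 4), so (3/7) = −(7/3).
Reduce top mod 3: now compute (1/3).
Reached (1/3) = 1. Collecting the sign flips along the way, the symbol is +1.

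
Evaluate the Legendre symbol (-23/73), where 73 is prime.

First reduce: -23 ≡ 50 (mod 73).
Pull out 2: since 73 ≡ 1 (mod 8), (2/73) = +1.
Reciprocity: 25 ≡ 1 and 73 ≡ 1 (mod 4), so (25/73) = +(73/25).
Reduce top mod 25: now compute (23/25).
Reciprocity: 23 ≡ 3 and 25 ≡ 1 (mod 4), so (23/25) = +(25/23).
Reduce top mod 23: now compute (2/23).
Pull out 2: since 23 ≡ 7 (mod 8), (2/23) = +1.
Reached (1/23) = 1. Collecting the sign flips along the way, the symbol is +1.

1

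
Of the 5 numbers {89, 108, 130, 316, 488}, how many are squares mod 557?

(89/557) = -1 → non-residue.
(108/557) = -1 → non-residue.
(130/557) = -1 → non-residue.
(316/557) = +1 → QR.
(488/557) = +1 → QR.
Total quadratic residues among the 5: 2.

2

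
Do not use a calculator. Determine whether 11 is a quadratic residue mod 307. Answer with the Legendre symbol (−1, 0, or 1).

1

Euler's criterion: (11/307) ≡ 11^153 (mod 307).
11^2 ≡ 121 (mod 307)
11^4 ≡ 212 (mod 307)
11^8 ≡ 122 (mod 307)
11^16 ≡ 148 (mod 307)
11^32 ≡ 107 (mod 307)
11^64 ≡ 90 (mod 307)
11^128 ≡ 118 (mod 307)
11^153 = 11^(128+16+8+1) ≡ 1 (mod 307).
Result is 1, so (11/307) = 1.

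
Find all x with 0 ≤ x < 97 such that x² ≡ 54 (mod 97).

32, 65

97 ≡ 1 (mod 4), so we find a root by search.
Trying successive values, 32² = 1024 ≡ 54 (mod 97). The other root is 97 − 32 = 65.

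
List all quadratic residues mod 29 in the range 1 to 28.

Square k = 1,…,14 (k and 29−k give the same square):
1²=1, 2²=4, 3²=9, 4²=16, 5²=25, 6²≡7, 7²≡20, 8²≡6, 9²≡23, 10²≡13, 11²≡5, 12²≡28, 13²≡24, 14²≡22 (mod 29).
So the quadratic residues mod 29 are {1, 4, 5, 6, 7, 9, 13, 16, 20, 22, 23, 24, 25, 28}.

1 4 5 6 7 9 13 16 20 22 23 24 25 28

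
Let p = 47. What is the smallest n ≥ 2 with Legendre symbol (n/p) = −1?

(2/47) = +1, so 2 is a residue.
(3/47) = +1, so 3 is a residue.
(4/47) = +1, so 4 is a residue.
(5/47) = −1, so 5 is the smallest positive non-residue mod 47.

5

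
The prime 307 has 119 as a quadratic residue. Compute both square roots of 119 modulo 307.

Since 307 ≡ 3 (mod 4), a square root of 119 is 119^((307+1)/4) = 119^77 mod 307.
Repeated squaring: 119^2≡39, 119^4≡293, 119^8≡196, 119^16≡41, 119^32≡146, 119^64≡133 (mod 307).
119^77 = 119^(64+8+4+1) ≡ 160 (mod 307).
Check: 160² = 25600 ≡ 119 (mod 307). The two roots are 147 and 160.

147, 160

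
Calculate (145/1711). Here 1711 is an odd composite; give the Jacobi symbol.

0

Reciprocity: 145 ≡ 1 and 1711 ≡ 3 (mod 4), so (145/1711) = +(1711/145).
Reduce top mod 145: now compute (116/145).
Pull out 2^2: since 145 ≡ 1 (mod 8), (2/145) = +1, so (2/145)^2 = +1.
Reciprocity: 29 ≡ 1 and 145 ≡ 1 (mod 4), so (29/145) = +(145/29).
Reduce top mod 29: now compute (0/29).
Top reduces to 0: gcd > 1, so the symbol is 0.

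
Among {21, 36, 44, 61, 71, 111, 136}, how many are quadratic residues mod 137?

4

(21/137) = -1 → non-residue.
(36/137) = +1 → QR.
(44/137) = +1 → QR.
(61/137) = +1 → QR.
(71/137) = -1 → non-residue.
(111/137) = -1 → non-residue.
(136/137) = +1 → QR.
Total quadratic residues among the 7: 4.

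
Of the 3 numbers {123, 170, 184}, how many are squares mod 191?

2

(123/191) = -1 → non-residue.
(170/191) = +1 → QR.
(184/191) = +1 → QR.
Total quadratic residues among the 3: 2.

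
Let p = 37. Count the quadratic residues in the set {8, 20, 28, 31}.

1

(8/37) = -1 → non-residue.
(20/37) = -1 → non-residue.
(28/37) = +1 → QR.
(31/37) = -1 → non-residue.
Total quadratic residues among the 4: 1.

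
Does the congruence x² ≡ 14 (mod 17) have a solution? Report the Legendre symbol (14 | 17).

-1

Pull out 2: since 17 ≡ 1 (mod 8), (2/17) = +1.
Reciprocity: 7 ≡ 3 and 17 ≡ 1 (mod 4), so (7/17) = +(17/7).
Reduce top mod 7: now compute (3/7).
Reciprocity: 3 ≡ 3 and 7 ≡ 3 (mod 4), so (3/7) = −(7/3).
Reduce top mod 3: now compute (1/3).
Reached (1/3) = 1. Collecting the sign flips along the way, the symbol is -1.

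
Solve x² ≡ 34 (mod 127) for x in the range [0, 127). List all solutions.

62, 65

Since 127 ≡ 3 (mod 4), a square root of 34 is 34^((127+1)/4) = 34^32 mod 127.
Repeated squaring: 34^2≡13, 34^4≡42, 34^8≡113, 34^16≡69, 34^32≡62 (mod 127).
34^32 = 34^(32) ≡ 62 (mod 127).
Check: 62² = 3844 ≡ 34 (mod 127). The two roots are 62 and 65.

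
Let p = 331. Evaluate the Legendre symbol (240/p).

Pull out 2^4: since 331 ≡ 3 (mod 8), (2/331) = -1, so (2/331)^4 = +1.
Reciprocity: 15 ≡ 3 and 331 ≡ 3 (mod 4), so (15/331) = −(331/15).
Reduce top mod 15: now compute (1/15).
Reached (1/15) = 1. Collecting the sign flips along the way, the symbol is -1.

-1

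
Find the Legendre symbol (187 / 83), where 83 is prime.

1

First reduce: 187 ≡ 21 (mod 83).
Reciprocity: 21 ≡ 1 and 83 ≡ 3 (mod 4), so (21/83) = +(83/21).
Reduce top mod 21: now compute (20/21).
Pull out 2^2: since 21 ≡ 5 (mod 8), (2/21) = -1, so (2/21)^2 = +1.
Reciprocity: 5 ≡ 1 and 21 ≡ 1 (mod 4), so (5/21) = +(21/5).
Reduce top mod 5: now compute (1/5).
Reached (1/5) = 1. Collecting the sign flips along the way, the symbol is +1.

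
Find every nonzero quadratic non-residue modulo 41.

3,6,7,11,12,13,14,15,17,19,22,24,26,27,28,29,30,34,35,38

Square k = 1,…,20 (k and 41−k give the same square):
1²=1, 2²=4, 3²=9, 4²=16, 5²=25, 6²=36, 7²≡8, 8²≡23, 9²≡40, 10²≡18, 11²≡39, 12²≡21, 13²≡5, 14²≡32, 15²≡20, 16²≡10, 17²≡2, 18²≡37, 19²≡33, 20²≡31 (mod 41).
The residues are {1, 2, 4, 5, 8, 9, 10, 16, 18, 20, 21, 23, 25, 31, 32, 33, 36, 37, 39, 40}; the non-residues are the remaining 20 nonzero classes.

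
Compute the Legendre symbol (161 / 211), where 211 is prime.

Reciprocity: 161 ≡ 1 and 211 ≡ 3 (mod 4), so (161/211) = +(211/161).
Reduce top mod 161: now compute (50/161).
Pull out 2: since 161 ≡ 1 (mod 8), (2/161) = +1.
Reciprocity: 25 ≡ 1 and 161 ≡ 1 (mod 4), so (25/161) = +(161/25).
Reduce top mod 25: now compute (11/25).
Reciprocity: 11 ≡ 3 and 25 ≡ 1 (mod 4), so (11/25) = +(25/11).
Reduce top mod 11: now compute (3/11).
Reciprocity: 3 ≡ 3 and 11 ≡ 3 (mod 4), so (3/11) = −(11/3).
Reduce top mod 3: now compute (2/3).
Pull out 2: since 3 ≡ 3 (mod 8), (2/3) = -1.
Reached (1/3) = 1. Collecting the sign flips along the way, the symbol is +1.

1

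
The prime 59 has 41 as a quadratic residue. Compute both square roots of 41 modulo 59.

10, 49

Since 59 ≡ 3 (mod 4), a square root of 41 is 41^((59+1)/4) = 41^15 mod 59.
Repeated squaring: 41^2≡29, 41^4≡15, 41^8≡48 (mod 59).
41^15 = 41^(8+4+2+1) ≡ 49 (mod 59).
Check: 49² = 2401 ≡ 41 (mod 59). The two roots are 10 and 49.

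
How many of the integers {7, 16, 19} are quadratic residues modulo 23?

1

(7/23) = -1 → non-residue.
(16/23) = +1 → QR.
(19/23) = -1 → non-residue.
Total quadratic residues among the 3: 1.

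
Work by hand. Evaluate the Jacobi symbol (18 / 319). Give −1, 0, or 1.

Pull out 2: since 319 ≡ 7 (mod 8), (2/319) = +1.
Reciprocity: 9 ≡ 1 and 319 ≡ 3 (mod 4), so (9/319) = +(319/9).
Reduce top mod 9: now compute (4/9).
Pull out 2^2: since 9 ≡ 1 (mod 8), (2/9) = +1, so (2/9)^2 = +1.
Reached (1/9) = 1. Collecting the sign flips along the way, the symbol is +1.

1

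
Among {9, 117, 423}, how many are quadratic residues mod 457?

2

(9/457) = +1 → QR.
(117/457) = -1 → non-residue.
(423/457) = +1 → QR.
Total quadratic residues among the 3: 2.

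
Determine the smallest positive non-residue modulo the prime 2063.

(2/2063) = +1, so 2 is a residue.
(3/2063) = +1, so 3 is a residue.
(4/2063) = +1, so 4 is a residue.
(5/2063) = −1, so 5 is the smallest positive non-residue mod 2063.

5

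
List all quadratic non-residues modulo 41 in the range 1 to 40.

Square k = 1,…,20 (k and 41−k give the same square):
1²=1, 2²=4, 3²=9, 4²=16, 5²=25, 6²=36, 7²≡8, 8²≡23, 9²≡40, 10²≡18, 11²≡39, 12²≡21, 13²≡5, 14²≡32, 15²≡20, 16²≡10, 17²≡2, 18²≡37, 19²≡33, 20²≡31 (mod 41).
The residues are {1, 2, 4, 5, 8, 9, 10, 16, 18, 20, 21, 23, 25, 31, 32, 33, 36, 37, 39, 40}; the non-residues are the remaining 20 nonzero classes.

3,6,7,11,12,13,14,15,17,19,22,24,26,27,28,29,30,34,35,38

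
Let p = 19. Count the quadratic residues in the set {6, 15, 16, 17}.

(6/19) = +1 → QR.
(15/19) = -1 → non-residue.
(16/19) = +1 → QR.
(17/19) = +1 → QR.
Total quadratic residues among the 4: 3.

3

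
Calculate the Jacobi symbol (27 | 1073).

-1

Reciprocity: 27 ≡ 3 and 1073 ≡ 1 (mod 4), so (27/1073) = +(1073/27).
Reduce top mod 27: now compute (20/27).
Pull out 2^2: since 27 ≡ 3 (mod 8), (2/27) = -1, so (2/27)^2 = +1.
Reciprocity: 5 ≡ 1 and 27 ≡ 3 (mod 4), so (5/27) = +(27/5).
Reduce top mod 5: now compute (2/5).
Pull out 2: since 5 ≡ 5 (mod 8), (2/5) = -1.
Reached (1/5) = 1. Collecting the sign flips along the way, the symbol is -1.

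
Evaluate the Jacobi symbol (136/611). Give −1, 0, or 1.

Pull out 2^3: since 611 ≡ 3 (mod 8), (2/611) = -1, so (2/611)^3 = -1.
Reciprocity: 17 ≡ 1 and 611 ≡ 3 (mod 4), so (17/611) = +(611/17).
Reduce top mod 17: now compute (16/17).
Pull out 2^4: since 17 ≡ 1 (mod 8), (2/17) = +1, so (2/17)^4 = +1.
Reached (1/17) = 1. Collecting the sign flips along the way, the symbol is -1.

-1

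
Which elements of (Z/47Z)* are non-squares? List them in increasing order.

Square k = 1,…,23 (k and 47−k give the same square):
1²=1, 2²=4, 3²=9, 4²=16, 5²=25, 6²=36, 7²≡2, 8²≡17, 9²≡34, 10²≡6, 11²≡27, 12²≡3, 13²≡28, 14²≡8, 15²≡37, 16²≡21, 17²≡7, 18²≡42, 19²≡32, 20²≡24, 21²≡18, 22²≡14, 23²≡12 (mod 47).
The residues are {1, 2, 3, 4, 6, 7, 8, 9, 12, 14, 16, 17, 18, 21, 24, 25, 27, 28, 32, 34, 36, 37, 42}; the non-residues are the remaining 23 nonzero classes.

5 10 11 13 15 19 20 22 23 26 29 30 31 33 35 38 39 40 41 43 44 45 46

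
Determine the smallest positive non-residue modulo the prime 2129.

(2/2129) = +1, so 2 is a residue.
(3/2129) = −1, so 3 is the smallest positive non-residue mod 2129.

3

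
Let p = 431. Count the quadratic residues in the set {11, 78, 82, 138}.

(11/431) = +1 → QR.
(78/431) = -1 → non-residue.
(82/431) = +1 → QR.
(138/431) = +1 → QR.
Total quadratic residues among the 4: 3.

3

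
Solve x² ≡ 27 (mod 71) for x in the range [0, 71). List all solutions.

13, 58

Since 71 ≡ 3 (mod 4), a square root of 27 is 27^((71+1)/4) = 27^18 mod 71.
Repeated squaring: 27^2≡19, 27^4≡6, 27^8≡36, 27^16≡18 (mod 71).
27^18 = 27^(16+2) ≡ 58 (mod 71).
Check: 58² = 3364 ≡ 27 (mod 71). The two roots are 13 and 58.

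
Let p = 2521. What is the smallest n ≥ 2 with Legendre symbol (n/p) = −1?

(2/2521) = +1, so 2 is a residue.
(3/2521) = +1, so 3 is a residue.
(4/2521) = +1, so 4 is a residue.
(5/2521) = +1, so 5 is a residue.
(6/2521) = +1, so 6 is a residue.
(7/2521) = +1, so 7 is a residue.
(8/2521) = +1, so 8 is a residue.
(9/2521) = +1, so 9 is a residue.
(10/2521) = +1, so 10 is a residue.
(11/2521) = −1, so 11 is the smallest positive non-residue mod 2521.

11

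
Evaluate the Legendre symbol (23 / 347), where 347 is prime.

-1

Euler's criterion: (23/347) ≡ 23^173 (mod 347).
23^2 ≡ 182 (mod 347)
23^4 ≡ 159 (mod 347)
23^8 ≡ 297 (mod 347)
23^16 ≡ 71 (mod 347)
23^32 ≡ 183 (mod 347)
23^64 ≡ 177 (mod 347)
23^128 ≡ 99 (mod 347)
23^173 = 23^(128+32+8+4+1) ≡ 346 (mod 347).
Result is 346 ≡ −1, so (23/347) = −1.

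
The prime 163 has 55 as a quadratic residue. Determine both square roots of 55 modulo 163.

50, 113

Since 163 ≡ 3 (mod 4), a square root of 55 is 55^((163+1)/4) = 55^41 mod 163.
Repeated squaring: 55^2≡91, 55^4≡131, 55^8≡46, 55^16≡160, 55^32≡9 (mod 163).
55^41 = 55^(32+8+1) ≡ 113 (mod 163).
Check: 113² = 12769 ≡ 55 (mod 163). The two roots are 50 and 113.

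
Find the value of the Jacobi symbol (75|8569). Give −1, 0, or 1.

Reciprocity: 75 ≡ 3 and 8569 ≡ 1 (mod 4), so (75/8569) = +(8569/75).
Reduce top mod 75: now compute (19/75).
Reciprocity: 19 ≡ 3 and 75 ≡ 3 (mod 4), so (19/75) = −(75/19).
Reduce top mod 19: now compute (18/19).
Pull out 2: since 19 ≡ 3 (mod 8), (2/19) = -1.
Reciprocity: 9 ≡ 1 and 19 ≡ 3 (mod 4), so (9/19) = +(19/9).
Reduce top mod 9: now compute (1/9).
Reached (1/9) = 1. Collecting the sign flips along the way, the symbol is +1.

1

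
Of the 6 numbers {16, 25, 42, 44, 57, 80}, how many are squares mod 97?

3

(16/97) = +1 → QR.
(25/97) = +1 → QR.
(42/97) = -1 → non-residue.
(44/97) = +1 → QR.
(57/97) = -1 → non-residue.
(80/97) = -1 → non-residue.
Total quadratic residues among the 6: 3.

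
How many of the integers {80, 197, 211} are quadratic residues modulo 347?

(80/347) = -1 → non-residue.
(197/347) = +1 → QR.
(211/347) = -1 → non-residue.
Total quadratic residues among the 3: 1.

1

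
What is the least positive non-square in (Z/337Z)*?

5

(2/337) = +1, so 2 is a residue.
(3/337) = +1, so 3 is a residue.
(4/337) = +1, so 4 is a residue.
(5/337) = −1, so 5 is the smallest positive non-residue mod 337.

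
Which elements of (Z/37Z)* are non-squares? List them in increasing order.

2 5 6 8 13 14 15 17 18 19 20 22 23 24 29 31 32 35

Square k = 1,…,18 (k and 37−k give the same square):
1²=1, 2²=4, 3²=9, 4²=16, 5²=25, 6²=36, 7²≡12, 8²≡27, 9²≡7, 10²≡26, 11²≡10, 12²≡33, 13²≡21, 14²≡11, 15²≡3, 16²≡34, 17²≡30, 18²≡28 (mod 37).
The residues are {1, 3, 4, 7, 9, 10, 11, 12, 16, 21, 25, 26, 27, 28, 30, 33, 34, 36}; the non-residues are the remaining 18 nonzero classes.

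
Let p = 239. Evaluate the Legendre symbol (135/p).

Reciprocity: 135 ≡ 3 and 239 ≡ 3 (mod 4), so (135/239) = −(239/135).
Reduce top mod 135: now compute (104/135).
Pull out 2^3: since 135 ≡ 7 (mod 8), (2/135) = +1, so (2/135)^3 = +1.
Reciprocity: 13 ≡ 1 and 135 ≡ 3 (mod 4), so (13/135) = +(135/13).
Reduce top mod 13: now compute (5/13).
Reciprocity: 5 ≡ 1 and 13 ≡ 1 (mod 4), so (5/13) = +(13/5).
Reduce top mod 5: now compute (3/5).
Reciprocity: 3 ≡ 3 and 5 ≡ 1 (mod 4), so (3/5) = +(5/3).
Reduce top mod 3: now compute (2/3).
Pull out 2: since 3 ≡ 3 (mod 8), (2/3) = -1.
Reached (1/3) = 1. Collecting the sign flips along the way, the symbol is +1.

1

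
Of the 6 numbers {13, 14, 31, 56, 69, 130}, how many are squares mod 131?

1

(13/131) = +1 → QR.
(14/131) = -1 → non-residue.
(31/131) = -1 → non-residue.
(56/131) = -1 → non-residue.
(69/131) = -1 → non-residue.
(130/131) = -1 → non-residue.
Total quadratic residues among the 6: 1.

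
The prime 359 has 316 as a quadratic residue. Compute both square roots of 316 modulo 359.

Since 359 ≡ 3 (mod 4), a square root of 316 is 316^((359+1)/4) = 316^90 mod 359.
Repeated squaring: 316^2≡54, 316^4≡44, 316^8≡141, 316^16≡136, 316^32≡187, 316^64≡146 (mod 359).
316^90 = 316^(64+16+8+2) ≡ 68 (mod 359).
Check: 68² = 4624 ≡ 316 (mod 359). The two roots are 68 and 291.

68, 291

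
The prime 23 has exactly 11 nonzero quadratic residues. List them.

1, 2, 3, 4, 6, 8, 9, 12, 13, 16, 18

Square k = 1,…,11 (k and 23−k give the same square):
1²=1, 2²=4, 3²=9, 4²=16, 5²≡2, 6²≡13, 7²≡3, 8²≡18, 9²≡12, 10²≡8, 11²≡6 (mod 23).
So the quadratic residues mod 23 are {1, 2, 3, 4, 6, 8, 9, 12, 13, 16, 18}.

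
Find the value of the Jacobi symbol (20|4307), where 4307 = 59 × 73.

-1

Pull out 2^2: since 4307 ≡ 3 (mod 8), (2/4307) = -1, so (2/4307)^2 = +1.
Reciprocity: 5 ≡ 1 and 4307 ≡ 3 (mod 4), so (5/4307) = +(4307/5).
Reduce top mod 5: now compute (2/5).
Pull out 2: since 5 ≡ 5 (mod 8), (2/5) = -1.
Reached (1/5) = 1. Collecting the sign flips along the way, the symbol is -1.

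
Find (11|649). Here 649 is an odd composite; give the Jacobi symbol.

0

Reciprocity: 11 ≡ 3 and 649 ≡ 1 (mod 4), so (11/649) = +(649/11).
Reduce top mod 11: now compute (0/11).
Top reduces to 0: gcd > 1, so the symbol is 0.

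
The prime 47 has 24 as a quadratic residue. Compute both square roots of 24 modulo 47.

20, 27

Since 47 ≡ 3 (mod 4), a square root of 24 is 24^((47+1)/4) = 24^12 mod 47.
Repeated squaring: 24^2≡12, 24^4≡3, 24^8≡9 (mod 47).
24^12 = 24^(8+4) ≡ 27 (mod 47).
Check: 27² = 729 ≡ 24 (mod 47). The two roots are 20 and 27.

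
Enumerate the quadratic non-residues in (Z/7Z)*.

3, 5, 6

Square k = 1,…,3 (k and 7−k give the same square):
1²=1, 2²=4, 3²≡2 (mod 7).
The residues are {1, 2, 4}; the non-residues are the remaining 3 nonzero classes.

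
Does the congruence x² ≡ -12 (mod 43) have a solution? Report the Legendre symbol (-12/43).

First reduce: -12 ≡ 31 (mod 43).
Reciprocity: 31 ≡ 3 and 43 ≡ 3 (mod 4), so (31/43) = −(43/31).
Reduce top mod 31: now compute (12/31).
Pull out 2^2: since 31 ≡ 7 (mod 8), (2/31) = +1, so (2/31)^2 = +1.
Reciprocity: 3 ≡ 3 and 31 ≡ 3 (mod 4), so (3/31) = −(31/3).
Reduce top mod 3: now compute (1/3).
Reached (1/3) = 1. Collecting the sign flips along the way, the symbol is +1.

1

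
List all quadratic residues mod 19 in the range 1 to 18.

1, 4, 5, 6, 7, 9, 11, 16, 17

Square k = 1,…,9 (k and 19−k give the same square):
1²=1, 2²=4, 3²=9, 4²=16, 5²≡6, 6²≡17, 7²≡11, 8²≡7, 9²≡5 (mod 19).
So the quadratic residues mod 19 are {1, 4, 5, 6, 7, 9, 11, 16, 17}.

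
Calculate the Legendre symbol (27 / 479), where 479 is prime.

Euler's criterion: (27/479) ≡ 27^239 (mod 479).
27^2 ≡ 250 (mod 479)
27^4 ≡ 230 (mod 479)
27^8 ≡ 210 (mod 479)
27^16 ≡ 32 (mod 479)
27^32 ≡ 66 (mod 479)
27^64 ≡ 45 (mod 479)
27^128 ≡ 109 (mod 479)
27^239 = 27^(128+64+32+8+4+2+1) ≡ 1 (mod 479).
Result is 1, so (27/479) = 1.

1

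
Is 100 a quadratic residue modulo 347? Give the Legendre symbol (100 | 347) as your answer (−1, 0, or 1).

Euler's criterion: (100/347) ≡ 100^173 (mod 347).
100^2 ≡ 284 (mod 347)
100^4 ≡ 152 (mod 347)
100^8 ≡ 202 (mod 347)
100^16 ≡ 205 (mod 347)
100^32 ≡ 38 (mod 347)
100^64 ≡ 56 (mod 347)
100^128 ≡ 13 (mod 347)
100^173 = 100^(128+32+8+4+1) ≡ 1 (mod 347).
Result is 1, so (100/347) = 1.

1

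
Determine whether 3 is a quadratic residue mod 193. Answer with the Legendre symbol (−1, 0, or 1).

1

Reciprocity: 3 ≡ 3 and 193 ≡ 1 (mod 4), so (3/193) = +(193/3).
Reduce top mod 3: now compute (1/3).
Reached (1/3) = 1. Collecting the sign flips along the way, the symbol is +1.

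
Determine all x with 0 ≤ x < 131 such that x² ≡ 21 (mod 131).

Since 131 ≡ 3 (mod 4), a square root of 21 is 21^((131+1)/4) = 21^33 mod 131.
Repeated squaring: 21^2≡48, 21^4≡77, 21^8≡34, 21^16≡108, 21^32≡5 (mod 131).
21^33 = 21^(32+1) ≡ 105 (mod 131).
Check: 105² = 11025 ≡ 21 (mod 131). The two roots are 26 and 105.

26, 105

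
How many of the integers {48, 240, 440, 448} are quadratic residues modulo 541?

4

(48/541) = +1 → QR.
(240/541) = +1 → QR.
(440/541) = +1 → QR.
(448/541) = +1 → QR.
Total quadratic residues among the 4: 4.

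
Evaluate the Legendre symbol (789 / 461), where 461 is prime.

-1

First reduce: 789 ≡ 328 (mod 461).
Pull out 2^3: since 461 ≡ 5 (mod 8), (2/461) = -1, so (2/461)^3 = -1.
Reciprocity: 41 ≡ 1 and 461 ≡ 1 (mod 4), so (41/461) = +(461/41).
Reduce top mod 41: now compute (10/41).
Pull out 2: since 41 ≡ 1 (mod 8), (2/41) = +1.
Reciprocity: 5 ≡ 1 and 41 ≡ 1 (mod 4), so (5/41) = +(41/5).
Reduce top mod 5: now compute (1/5).
Reached (1/5) = 1. Collecting the sign flips along the way, the symbol is -1.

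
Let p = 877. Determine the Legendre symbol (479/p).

-1

Euler's criterion: (479/877) ≡ 479^438 (mod 877).
479^2 ≡ 544 (mod 877)
479^4 ≡ 387 (mod 877)
479^8 ≡ 679 (mod 877)
479^16 ≡ 616 (mod 877)
479^32 ≡ 592 (mod 877)
479^64 ≡ 541 (mod 877)
479^128 ≡ 640 (mod 877)
479^256 ≡ 41 (mod 877)
479^438 = 479^(256+128+32+16+4+2) ≡ 876 (mod 877).
Result is 876 ≡ −1, so (479/877) = −1.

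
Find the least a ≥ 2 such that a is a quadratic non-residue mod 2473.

(2/2473) = +1, so 2 is a residue.
(3/2473) = +1, so 3 is a residue.
(4/2473) = +1, so 4 is a residue.
(5/2473) = −1, so 5 is the smallest positive non-residue mod 2473.

5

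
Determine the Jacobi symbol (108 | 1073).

Pull out 2^2: since 1073 ≡ 1 (mod 8), (2/1073) = +1, so (2/1073)^2 = +1.
Reciprocity: 27 ≡ 3 and 1073 ≡ 1 (mod 4), so (27/1073) = +(1073/27).
Reduce top mod 27: now compute (20/27).
Pull out 2^2: since 27 ≡ 3 (mod 8), (2/27) = -1, so (2/27)^2 = +1.
Reciprocity: 5 ≡ 1 and 27 ≡ 3 (mod 4), so (5/27) = +(27/5).
Reduce top mod 5: now compute (2/5).
Pull out 2: since 5 ≡ 5 (mod 8), (2/5) = -1.
Reached (1/5) = 1. Collecting the sign flips along the way, the symbol is -1.

-1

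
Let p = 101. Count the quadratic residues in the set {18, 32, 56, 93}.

(18/101) = -1 → non-residue.
(32/101) = -1 → non-residue.
(56/101) = +1 → QR.
(93/101) = -1 → non-residue.
Total quadratic residues among the 4: 1.

1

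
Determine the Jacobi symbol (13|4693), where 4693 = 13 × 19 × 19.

Reciprocity: 13 ≡ 1 and 4693 ≡ 1 (mod 4), so (13/4693) = +(4693/13).
Reduce top mod 13: now compute (0/13).
Top reduces to 0: gcd > 1, so the symbol is 0.

0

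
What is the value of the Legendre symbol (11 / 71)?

Reciprocity: 11 ≡ 3 and 71 ≡ 3 (mod 4), so (11/71) = −(71/11).
Reduce top mod 11: now compute (5/11).
Reciprocity: 5 ≡ 1 and 11 ≡ 3 (mod 4), so (5/11) = +(11/5).
Reduce top mod 5: now compute (1/5).
Reached (1/5) = 1. Collecting the sign flips along the way, the symbol is -1.

-1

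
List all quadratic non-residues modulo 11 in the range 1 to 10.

Square k = 1,…,5 (k and 11−k give the same square):
1²=1, 2²=4, 3²=9, 4²≡5, 5²≡3 (mod 11).
The residues are {1, 3, 4, 5, 9}; the non-residues are the remaining 5 nonzero classes.

2, 6, 7, 8, 10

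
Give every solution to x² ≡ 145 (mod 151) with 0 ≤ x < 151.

Since 151 ≡ 3 (mod 4), a square root of 145 is 145^((151+1)/4) = 145^38 mod 151.
Repeated squaring: 145^2≡36, 145^4≡88, 145^8≡43, 145^16≡37, 145^32≡10 (mod 151).
145^38 = 145^(32+4+2) ≡ 121 (mod 151).
Check: 121² = 14641 ≡ 145 (mod 151). The two roots are 30 and 121.

30, 121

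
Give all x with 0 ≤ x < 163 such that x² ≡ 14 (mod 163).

Since 163 ≡ 3 (mod 4), a square root of 14 is 14^((163+1)/4) = 14^41 mod 163.
Repeated squaring: 14^2≡33, 14^4≡111, 14^8≡96, 14^16≡88, 14^32≡83 (mod 163).
14^41 = 14^(32+8+1) ≡ 60 (mod 163).
Check: 60² = 3600 ≡ 14 (mod 163). The two roots are 60 and 103.

60, 103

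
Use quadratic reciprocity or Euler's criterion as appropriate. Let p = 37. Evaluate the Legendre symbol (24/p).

-1

Pull out 2^3: since 37 ≡ 5 (mod 8), (2/37) = -1, so (2/37)^3 = -1.
Reciprocity: 3 ≡ 3 and 37 ≡ 1 (mod 4), so (3/37) = +(37/3).
Reduce top mod 3: now compute (1/3).
Reached (1/3) = 1. Collecting the sign flips along the way, the symbol is -1.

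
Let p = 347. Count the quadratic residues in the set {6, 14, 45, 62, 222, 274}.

2

(6/347) = -1 → non-residue.
(14/347) = +1 → QR.
(45/347) = -1 → non-residue.
(62/347) = -1 → non-residue.
(222/347) = +1 → QR.
(274/347) = -1 → non-residue.
Total quadratic residues among the 6: 2.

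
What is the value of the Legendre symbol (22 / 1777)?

Pull out 2: since 1777 ≡ 1 (mod 8), (2/1777) = +1.
Reciprocity: 11 ≡ 3 and 1777 ≡ 1 (mod 4), so (11/1777) = +(1777/11).
Reduce top mod 11: now compute (6/11).
Pull out 2: since 11 ≡ 3 (mod 8), (2/11) = -1.
Reciprocity: 3 ≡ 3 and 11 ≡ 3 (mod 4), so (3/11) = −(11/3).
Reduce top mod 3: now compute (2/3).
Pull out 2: since 3 ≡ 3 (mod 8), (2/3) = -1.
Reached (1/3) = 1. Collecting the sign flips along the way, the symbol is -1.

-1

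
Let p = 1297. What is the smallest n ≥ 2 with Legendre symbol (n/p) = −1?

5

(2/1297) = +1, so 2 is a residue.
(3/1297) = +1, so 3 is a residue.
(4/1297) = +1, so 4 is a residue.
(5/1297) = −1, so 5 is the smallest positive non-residue mod 1297.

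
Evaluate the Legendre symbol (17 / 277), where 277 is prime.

-1

Reciprocity: 17 ≡ 1 and 277 ≡ 1 (mod 4), so (17/277) = +(277/17).
Reduce top mod 17: now compute (5/17).
Reciprocity: 5 ≡ 1 and 17 ≡ 1 (mod 4), so (5/17) = +(17/5).
Reduce top mod 5: now compute (2/5).
Pull out 2: since 5 ≡ 5 (mod 8), (2/5) = -1.
Reached (1/5) = 1. Collecting the sign flips along the way, the symbol is -1.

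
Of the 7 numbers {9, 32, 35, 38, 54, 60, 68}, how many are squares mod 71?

5

(9/71) = +1 → QR.
(32/71) = +1 → QR.
(35/71) = -1 → non-residue.
(38/71) = +1 → QR.
(54/71) = +1 → QR.
(60/71) = +1 → QR.
(68/71) = -1 → non-residue.
Total quadratic residues among the 7: 5.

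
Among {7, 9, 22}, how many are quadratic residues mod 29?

(7/29) = +1 → QR.
(9/29) = +1 → QR.
(22/29) = +1 → QR.
Total quadratic residues among the 3: 3.

3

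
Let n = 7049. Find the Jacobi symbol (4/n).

Pull out 2^2: since 7049 ≡ 1 (mod 8), (2/7049) = +1, so (2/7049)^2 = +1.
Reached (1/7049) = 1. Collecting the sign flips along the way, the symbol is +1.

1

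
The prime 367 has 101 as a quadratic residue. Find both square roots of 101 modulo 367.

44, 323

Since 367 ≡ 3 (mod 4), a square root of 101 is 101^((367+1)/4) = 101^92 mod 367.
Repeated squaring: 101^2≡292, 101^4≡120, 101^8≡87, 101^16≡229, 101^32≡327, 101^64≡132 (mod 367).
101^92 = 101^(64+16+8+4) ≡ 323 (mod 367).
Check: 323² = 104329 ≡ 101 (mod 367). The two roots are 44 and 323.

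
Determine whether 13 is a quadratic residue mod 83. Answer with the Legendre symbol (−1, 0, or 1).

-1

Reciprocity: 13 ≡ 1 and 83 ≡ 3 (mod 4), so (13/83) = +(83/13).
Reduce top mod 13: now compute (5/13).
Reciprocity: 5 ≡ 1 and 13 ≡ 1 (mod 4), so (5/13) = +(13/5).
Reduce top mod 5: now compute (3/5).
Reciprocity: 3 ≡ 3 and 5 ≡ 1 (mod 4), so (3/5) = +(5/3).
Reduce top mod 3: now compute (2/3).
Pull out 2: since 3 ≡ 3 (mod 8), (2/3) = -1.
Reached (1/3) = 1. Collecting the sign flips along the way, the symbol is -1.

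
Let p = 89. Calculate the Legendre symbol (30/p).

Pull out 2: since 89 ≡ 1 (mod 8), (2/89) = +1.
Reciprocity: 15 ≡ 3 and 89 ≡ 1 (mod 4), so (15/89) = +(89/15).
Reduce top mod 15: now compute (14/15).
Pull out 2: since 15 ≡ 7 (mod 8), (2/15) = +1.
Reciprocity: 7 ≡ 3 and 15 ≡ 3 (mod 4), so (7/15) = −(15/7).
Reduce top mod 7: now compute (1/7).
Reached (1/7) = 1. Collecting the sign flips along the way, the symbol is -1.

-1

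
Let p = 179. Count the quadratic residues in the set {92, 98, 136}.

0

(92/179) = -1 → non-residue.
(98/179) = -1 → non-residue.
(136/179) = -1 → non-residue.
Total quadratic residues among the 3: 0.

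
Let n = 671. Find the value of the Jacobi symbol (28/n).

1

Pull out 2^2: since 671 ≡ 7 (mod 8), (2/671) = +1, so (2/671)^2 = +1.
Reciprocity: 7 ≡ 3 and 671 ≡ 3 (mod 4), so (7/671) = −(671/7).
Reduce top mod 7: now compute (6/7).
Pull out 2: since 7 ≡ 7 (mod 8), (2/7) = +1.
Reciprocity: 3 ≡ 3 and 7 ≡ 3 (mod 4), so (3/7) = −(7/3).
Reduce top mod 3: now compute (1/3).
Reached (1/3) = 1. Collecting the sign flips along the way, the symbol is +1.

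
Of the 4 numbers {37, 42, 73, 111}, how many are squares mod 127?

3

(37/127) = +1 → QR.
(42/127) = +1 → QR.
(73/127) = +1 → QR.
(111/127) = -1 → non-residue.
Total quadratic residues among the 4: 3.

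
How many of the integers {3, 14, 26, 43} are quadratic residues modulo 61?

2

(3/61) = +1 → QR.
(14/61) = +1 → QR.
(26/61) = -1 → non-residue.
(43/61) = -1 → non-residue.
Total quadratic residues among the 4: 2.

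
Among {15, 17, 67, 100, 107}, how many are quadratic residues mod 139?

3

(15/139) = -1 → non-residue.
(17/139) = -1 → non-residue.
(67/139) = +1 → QR.
(100/139) = +1 → QR.
(107/139) = +1 → QR.
Total quadratic residues among the 5: 3.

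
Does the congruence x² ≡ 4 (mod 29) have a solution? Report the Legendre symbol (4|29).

Pull out 2^2: since 29 ≡ 5 (mod 8), (2/29) = -1, so (2/29)^2 = +1.
Reached (1/29) = 1. Collecting the sign flips along the way, the symbol is +1.

1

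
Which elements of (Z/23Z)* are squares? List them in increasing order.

Square k = 1,…,11 (k and 23−k give the same square):
1²=1, 2²=4, 3²=9, 4²=16, 5²≡2, 6²≡13, 7²≡3, 8²≡18, 9²≡12, 10²≡8, 11²≡6 (mod 23).
So the quadratic residues mod 23 are {1, 2, 3, 4, 6, 8, 9, 12, 13, 16, 18}.

1 2 3 4 6 8 9 12 13 16 18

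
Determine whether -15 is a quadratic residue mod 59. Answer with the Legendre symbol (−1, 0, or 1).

First reduce: -15 ≡ 44 (mod 59).
Pull out 2^2: since 59 ≡ 3 (mod 8), (2/59) = -1, so (2/59)^2 = +1.
Reciprocity: 11 ≡ 3 and 59 ≡ 3 (mod 4), so (11/59) = −(59/11).
Reduce top mod 11: now compute (4/11).
Pull out 2^2: since 11 ≡ 3 (mod 8), (2/11) = -1, so (2/11)^2 = +1.
Reached (1/11) = 1. Collecting the sign flips along the way, the symbol is -1.

-1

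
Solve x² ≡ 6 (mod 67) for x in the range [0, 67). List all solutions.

Since 67 ≡ 3 (mod 4), a square root of 6 is 6^((67+1)/4) = 6^17 mod 67.
Repeated squaring: 6^2≡36, 6^4≡23, 6^8≡60, 6^16≡49 (mod 67).
6^17 = 6^(16+1) ≡ 26 (mod 67).
Check: 26² = 676 ≡ 6 (mod 67). The two roots are 26 and 41.

26, 41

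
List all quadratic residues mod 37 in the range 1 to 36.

Square k = 1,…,18 (k and 37−k give the same square):
1²=1, 2²=4, 3²=9, 4²=16, 5²=25, 6²=36, 7²≡12, 8²≡27, 9²≡7, 10²≡26, 11²≡10, 12²≡33, 13²≡21, 14²≡11, 15²≡3, 16²≡34, 17²≡30, 18²≡28 (mod 37).
So the quadratic residues mod 37 are {1, 3, 4, 7, 9, 10, 11, 12, 16, 21, 25, 26, 27, 28, 30, 33, 34, 36}.

1 3 4 7 9 10 11 12 16 21 25 26 27 28 30 33 34 36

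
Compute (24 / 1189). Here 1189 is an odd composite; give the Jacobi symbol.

Pull out 2^3: since 1189 ≡ 5 (mod 8), (2/1189) = -1, so (2/1189)^3 = -1.
Reciprocity: 3 ≡ 3 and 1189 ≡ 1 (mod 4), so (3/1189) = +(1189/3).
Reduce top mod 3: now compute (1/3).
Reached (1/3) = 1. Collecting the sign flips along the way, the symbol is -1.

-1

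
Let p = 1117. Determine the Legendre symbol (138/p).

Pull out 2: since 1117 ≡ 5 (mod 8), (2/1117) = -1.
Reciprocity: 69 ≡ 1 and 1117 ≡ 1 (mod 4), so (69/1117) = +(1117/69).
Reduce top mod 69: now compute (13/69).
Reciprocity: 13 ≡ 1 and 69 ≡ 1 (mod 4), so (13/69) = +(69/13).
Reduce top mod 13: now compute (4/13).
Pull out 2^2: since 13 ≡ 5 (mod 8), (2/13) = -1, so (2/13)^2 = +1.
Reached (1/13) = 1. Collecting the sign flips along the way, the symbol is -1.

-1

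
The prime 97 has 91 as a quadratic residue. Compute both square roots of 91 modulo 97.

24, 73

97 ≡ 1 (mod 4), so we find a root by search.
Trying successive values, 24² = 576 ≡ 91 (mod 97). The other root is 97 − 24 = 73.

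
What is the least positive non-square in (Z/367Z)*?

3

(2/367) = +1, so 2 is a residue.
(3/367) = −1, so 3 is the smallest positive non-residue mod 367.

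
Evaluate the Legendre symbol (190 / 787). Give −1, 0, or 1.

1

Pull out 2: since 787 ≡ 3 (mod 8), (2/787) = -1.
Reciprocity: 95 ≡ 3 and 787 ≡ 3 (mod 4), so (95/787) = −(787/95).
Reduce top mod 95: now compute (27/95).
Reciprocity: 27 ≡ 3 and 95 ≡ 3 (mod 4), so (27/95) = −(95/27).
Reduce top mod 27: now compute (14/27).
Pull out 2: since 27 ≡ 3 (mod 8), (2/27) = -1.
Reciprocity: 7 ≡ 3 and 27 ≡ 3 (mod 4), so (7/27) = −(27/7).
Reduce top mod 7: now compute (6/7).
Pull out 2: since 7 ≡ 7 (mod 8), (2/7) = +1.
Reciprocity: 3 ≡ 3 and 7 ≡ 3 (mod 4), so (3/7) = −(7/3).
Reduce top mod 3: now compute (1/3).
Reached (1/3) = 1. Collecting the sign flips along the way, the symbol is +1.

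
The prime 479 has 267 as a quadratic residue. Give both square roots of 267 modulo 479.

35, 444

Since 479 ≡ 3 (mod 4), a square root of 267 is 267^((479+1)/4) = 267^120 mod 479.
Repeated squaring: 267^2≡397, 267^4≡18, 267^8≡324, 267^16≡75, 267^32≡356, 267^64≡280 (mod 479).
267^120 = 267^(64+32+16+8) ≡ 35 (mod 479).
Check: 35² = 1225 ≡ 267 (mod 479). The two roots are 35 and 444.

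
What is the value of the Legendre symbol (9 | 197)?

1

Euler's criterion: (9/197) ≡ 9^98 (mod 197).
9^2 ≡ 81 (mod 197)
9^4 ≡ 60 (mod 197)
9^8 ≡ 54 (mod 197)
9^16 ≡ 158 (mod 197)
9^32 ≡ 142 (mod 197)
9^64 ≡ 70 (mod 197)
9^98 = 9^(64+32+2) ≡ 1 (mod 197).
Result is 1, so (9/197) = 1.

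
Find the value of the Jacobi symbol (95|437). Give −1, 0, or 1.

Reciprocity: 95 ≡ 3 and 437 ≡ 1 (mod 4), so (95/437) = +(437/95).
Reduce top mod 95: now compute (57/95).
Reciprocity: 57 ≡ 1 and 95 ≡ 3 (mod 4), so (57/95) = +(95/57).
Reduce top mod 57: now compute (38/57).
Pull out 2: since 57 ≡ 1 (mod 8), (2/57) = +1.
Reciprocity: 19 ≡ 3 and 57 ≡ 1 (mod 4), so (19/57) = +(57/19).
Reduce top mod 19: now compute (0/19).
Top reduces to 0: gcd > 1, so the symbol is 0.

0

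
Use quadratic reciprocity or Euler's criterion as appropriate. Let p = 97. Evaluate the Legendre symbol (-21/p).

First reduce: -21 ≡ 76 (mod 97).
Pull out 2^2: since 97 ≡ 1 (mod 8), (2/97) = +1, so (2/97)^2 = +1.
Reciprocity: 19 ≡ 3 and 97 ≡ 1 (mod 4), so (19/97) = +(97/19).
Reduce top mod 19: now compute (2/19).
Pull out 2: since 19 ≡ 3 (mod 8), (2/19) = -1.
Reached (1/19) = 1. Collecting the sign flips along the way, the symbol is -1.

-1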